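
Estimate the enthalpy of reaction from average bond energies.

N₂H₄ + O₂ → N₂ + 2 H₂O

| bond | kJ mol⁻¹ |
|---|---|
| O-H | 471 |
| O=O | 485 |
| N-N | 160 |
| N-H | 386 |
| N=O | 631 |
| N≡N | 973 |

ΔH ≈ −668 kJ

Bonds broken (reactants):
  N-H: 4 × 386 = 1544
  N-N: 1 × 160 = 160
  O=O: 1 × 485 = 485
  Σ(broken) = 2189 kJ
Bonds formed (products):
  N≡N: 1 × 973 = 973
  O-H: 4 × 471 = 1884
  Σ(formed) = 2857 kJ
ΔH = Σ(broken) − Σ(formed) = 2189 − 2857 = −668 kJ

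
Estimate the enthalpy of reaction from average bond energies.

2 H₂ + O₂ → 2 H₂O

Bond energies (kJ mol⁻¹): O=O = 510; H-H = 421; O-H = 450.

Bonds broken (reactants):
  H-H: 2 × 421 = 842
  O=O: 1 × 510 = 510
  Σ(broken) = 1352 kJ
Bonds formed (products):
  O-H: 4 × 450 = 1800
  Σ(formed) = 1800 kJ
ΔH = Σ(broken) − Σ(formed) = 1352 − 1800 = −448 kJ

ΔH ≈ −448 kJ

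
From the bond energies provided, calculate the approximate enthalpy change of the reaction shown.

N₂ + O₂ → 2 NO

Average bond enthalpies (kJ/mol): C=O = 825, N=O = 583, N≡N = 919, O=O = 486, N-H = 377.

ΔH ≈ +239 kJ

Bonds broken (reactants):
  N≡N: 1 × 919 = 919
  O=O: 1 × 486 = 486
  Σ(broken) = 1405 kJ
Bonds formed (products):
  N=O: 2 × 583 = 1166
  Σ(formed) = 1166 kJ
ΔH = Σ(broken) − Σ(formed) = 1405 − 1166 = +239 kJ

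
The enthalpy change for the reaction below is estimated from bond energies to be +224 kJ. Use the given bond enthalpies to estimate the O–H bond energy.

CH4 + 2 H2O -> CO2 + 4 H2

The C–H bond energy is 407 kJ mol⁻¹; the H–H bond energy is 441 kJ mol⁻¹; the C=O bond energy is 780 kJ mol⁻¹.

D(O–H) ≈ 480 kJ/mol

Let D be the O–H bond energy.
Σ(broken) = 4×407 + 4×D = 1628 + 4D
Σ(formed) = 2×780 + 4×441 = 3324
ΔH = Σ(broken) − Σ(formed) = (1628 + 4D) − (3324) = −1696 + 4D
Setting this equal to +224 kJ gives 4D = 1920, so D = 480 kJ/mol.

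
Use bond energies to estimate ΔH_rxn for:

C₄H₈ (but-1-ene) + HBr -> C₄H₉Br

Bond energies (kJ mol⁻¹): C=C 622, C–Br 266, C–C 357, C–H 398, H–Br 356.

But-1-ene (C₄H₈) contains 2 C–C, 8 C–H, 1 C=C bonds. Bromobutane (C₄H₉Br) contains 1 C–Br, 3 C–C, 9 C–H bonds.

Bonds broken (reactants):
  C–C: 2 × 357 = 714
  C–H: 8 × 398 = 3184
  C=C: 1 × 622 = 622
  H–Br: 1 × 356 = 356
  Σ(broken) = 4876 kJ
Bonds formed (products):
  C–Br: 1 × 266 = 266
  C–C: 3 × 357 = 1071
  C–H: 9 × 398 = 3582
  Σ(formed) = 4919 kJ
ΔH = Σ(broken) − Σ(formed) = 4876 − 4919 = −43 kJ

ΔH ≈ −43 kJ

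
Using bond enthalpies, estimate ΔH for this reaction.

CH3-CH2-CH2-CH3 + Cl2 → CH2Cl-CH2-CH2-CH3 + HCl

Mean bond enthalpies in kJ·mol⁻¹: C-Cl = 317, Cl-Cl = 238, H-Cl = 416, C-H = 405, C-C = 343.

ΔH ≈ −90 kJ

Bonds broken (reactants):
  C-C: 3 × 343 = 1029
  C-H: 10 × 405 = 4050
  Cl-Cl: 1 × 238 = 238
  Σ(broken) = 5317 kJ
Bonds formed (products):
  C-C: 3 × 343 = 1029
  C-Cl: 1 × 317 = 317
  C-H: 9 × 405 = 3645
  H-Cl: 1 × 416 = 416
  Σ(formed) = 5407 kJ
ΔH = Σ(broken) − Σ(formed) = 5317 − 5407 = −90 kJ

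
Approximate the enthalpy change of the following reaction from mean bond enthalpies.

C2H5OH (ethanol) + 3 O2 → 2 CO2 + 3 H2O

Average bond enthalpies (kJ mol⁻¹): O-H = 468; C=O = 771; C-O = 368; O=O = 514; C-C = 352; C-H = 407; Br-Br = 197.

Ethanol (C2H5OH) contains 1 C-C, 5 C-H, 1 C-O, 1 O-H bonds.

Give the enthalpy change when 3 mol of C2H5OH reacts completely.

ΔH = −3381 kJ

Bonds broken (reactants):
  C-C: 1 × 352 = 352
  C-H: 5 × 407 = 2035
  C-O: 1 × 368 = 368
  O-H: 1 × 468 = 468
  O=O: 3 × 514 = 1542
  Σ(broken) = 4765 kJ
Bonds formed (products):
  C=O: 4 × 771 = 3084
  O-H: 6 × 468 = 2808
  Σ(formed) = 5892 kJ
ΔH = Σ(broken) − Σ(formed) = 4765 − 5892 = −1127 kJ
For 3× the reaction as written: 3 × (−1127) = −3381 kJ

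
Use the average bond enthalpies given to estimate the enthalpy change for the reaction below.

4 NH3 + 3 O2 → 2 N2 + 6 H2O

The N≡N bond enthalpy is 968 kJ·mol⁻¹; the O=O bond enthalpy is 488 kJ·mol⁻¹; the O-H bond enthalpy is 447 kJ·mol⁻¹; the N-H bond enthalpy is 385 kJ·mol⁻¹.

Bonds broken (reactants):
  N-H: 12 × 385 = 4620
  O=O: 3 × 488 = 1464
  Σ(broken) = 6084 kJ
Bonds formed (products):
  N≡N: 2 × 968 = 1936
  O-H: 12 × 447 = 5364
  Σ(formed) = 7300 kJ
ΔH = Σ(broken) − Σ(formed) = 6084 − 7300 = −1216 kJ

ΔH ≈ −1216 kJ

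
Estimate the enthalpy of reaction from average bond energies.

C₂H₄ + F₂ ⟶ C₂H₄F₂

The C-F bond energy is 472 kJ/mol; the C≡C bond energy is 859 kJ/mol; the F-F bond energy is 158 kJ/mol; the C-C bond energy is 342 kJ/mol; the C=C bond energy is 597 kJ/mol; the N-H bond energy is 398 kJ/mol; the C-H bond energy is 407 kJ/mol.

ΔH ≈ −531 kJ

Bonds broken (reactants):
  C-H: 4 × 407 = 1628
  C=C: 1 × 597 = 597
  F-F: 1 × 158 = 158
  Σ(broken) = 2383 kJ
Bonds formed (products):
  C-C: 1 × 342 = 342
  C-F: 2 × 472 = 944
  C-H: 4 × 407 = 1628
  Σ(formed) = 2914 kJ
ΔH = Σ(broken) − Σ(formed) = 2383 − 2914 = −531 kJ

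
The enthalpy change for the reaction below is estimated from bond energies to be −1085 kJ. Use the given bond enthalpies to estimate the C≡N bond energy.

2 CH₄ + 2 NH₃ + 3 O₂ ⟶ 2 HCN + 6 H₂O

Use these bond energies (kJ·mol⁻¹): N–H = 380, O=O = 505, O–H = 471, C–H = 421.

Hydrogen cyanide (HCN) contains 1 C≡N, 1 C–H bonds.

Let D be the C≡N bond energy.
Σ(broken) = 8×421 + 6×380 + 3×505 = 7163
Σ(formed) = 2×D + 2×421 + 12×471 = 6494 + 2D
ΔH = Σ(broken) − Σ(formed) = (7163) − (6494 + 2D) = +669 − 2D
Setting this equal to −1085 kJ gives 2D = 1754, so D = 877 kJ/mol.

D(C≡N) ≈ 877 kJ/mol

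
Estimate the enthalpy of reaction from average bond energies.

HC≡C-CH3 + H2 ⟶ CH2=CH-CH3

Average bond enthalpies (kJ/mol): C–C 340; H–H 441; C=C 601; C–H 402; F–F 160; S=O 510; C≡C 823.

Bonds broken (reactants):
  C≡C: 1 × 823 = 823
  C–C: 1 × 340 = 340
  C–H: 4 × 402 = 1608
  H–H: 1 × 441 = 441
  Σ(broken) = 3212 kJ
Bonds formed (products):
  C–C: 1 × 340 = 340
  C–H: 6 × 402 = 2412
  C=C: 1 × 601 = 601
  Σ(formed) = 3353 kJ
ΔH = Σ(broken) − Σ(formed) = 3212 − 3353 = −141 kJ

ΔH ≈ −141 kJ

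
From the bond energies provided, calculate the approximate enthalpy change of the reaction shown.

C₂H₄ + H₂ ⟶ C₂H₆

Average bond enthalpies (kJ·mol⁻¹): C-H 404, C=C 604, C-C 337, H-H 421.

ΔH ≈ −120 kJ

Bonds broken (reactants):
  C-H: 4 × 404 = 1616
  C=C: 1 × 604 = 604
  H-H: 1 × 421 = 421
  Σ(broken) = 2641 kJ
Bonds formed (products):
  C-C: 1 × 337 = 337
  C-H: 6 × 404 = 2424
  Σ(formed) = 2761 kJ
ΔH = Σ(broken) − Σ(formed) = 2641 − 2761 = −120 kJ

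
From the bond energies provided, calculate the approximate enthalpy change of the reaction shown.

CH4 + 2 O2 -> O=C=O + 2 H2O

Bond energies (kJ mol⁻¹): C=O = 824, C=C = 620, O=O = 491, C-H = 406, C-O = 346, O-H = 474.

Bonds broken (reactants):
  C-H: 4 × 406 = 1624
  O=O: 2 × 491 = 982
  Σ(broken) = 2606 kJ
Bonds formed (products):
  C=O: 2 × 824 = 1648
  O-H: 4 × 474 = 1896
  Σ(formed) = 3544 kJ
ΔH = Σ(broken) − Σ(formed) = 2606 − 3544 = −938 kJ

ΔH ≈ −938 kJ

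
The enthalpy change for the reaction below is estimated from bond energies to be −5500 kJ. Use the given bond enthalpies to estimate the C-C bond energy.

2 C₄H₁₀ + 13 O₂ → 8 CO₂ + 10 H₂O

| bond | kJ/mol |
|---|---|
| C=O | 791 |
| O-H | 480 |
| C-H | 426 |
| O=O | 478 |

Let D be the C-C bond energy.
Σ(broken) = 6×D + 20×426 + 13×478 = 14734 + 6D
Σ(formed) = 16×791 + 20×480 = 22256
ΔH = Σ(broken) − Σ(formed) = (14734 + 6D) − (22256) = −7522 + 6D
Setting this equal to −5500 kJ gives 6D = 2022, so D = 337 kJ/mol.

D(C-C) ≈ 337 kJ/mol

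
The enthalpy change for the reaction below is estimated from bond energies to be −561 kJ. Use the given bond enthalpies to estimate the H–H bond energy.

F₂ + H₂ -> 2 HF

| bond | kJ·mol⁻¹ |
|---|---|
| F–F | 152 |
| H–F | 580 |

D(H–H) ≈ 447 kJ/mol

Let D be the H–H bond energy.
Σ(broken) = 1×152 + 1×D = 152 + D
Σ(formed) = 2×580 = 1160
ΔH = Σ(broken) − Σ(formed) = (152 + D) − (1160) = −1008 + D
Setting this equal to −561 kJ gives D = 447 kJ/mol.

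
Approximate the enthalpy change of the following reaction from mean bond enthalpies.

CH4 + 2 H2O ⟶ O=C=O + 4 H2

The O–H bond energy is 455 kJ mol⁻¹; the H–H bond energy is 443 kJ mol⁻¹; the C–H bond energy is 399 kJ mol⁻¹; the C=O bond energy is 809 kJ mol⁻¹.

Bonds broken (reactants):
  C–H: 4 × 399 = 1596
  O–H: 4 × 455 = 1820
  Σ(broken) = 3416 kJ
Bonds formed (products):
  C=O: 2 × 809 = 1618
  H–H: 4 × 443 = 1772
  Σ(formed) = 3390 kJ
ΔH = Σ(broken) − Σ(formed) = 3416 − 3390 = +26 kJ

ΔH ≈ +26 kJ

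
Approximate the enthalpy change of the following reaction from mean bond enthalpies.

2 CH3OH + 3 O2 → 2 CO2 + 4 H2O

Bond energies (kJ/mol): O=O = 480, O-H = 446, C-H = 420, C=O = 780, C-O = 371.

Bonds broken (reactants):
  C-H: 6 × 420 = 2520
  C-O: 2 × 371 = 742
  O-H: 2 × 446 = 892
  O=O: 3 × 480 = 1440
  Σ(broken) = 5594 kJ
Bonds formed (products):
  C=O: 4 × 780 = 3120
  O-H: 8 × 446 = 3568
  Σ(formed) = 6688 kJ
ΔH = Σ(broken) − Σ(formed) = 5594 − 6688 = −1094 kJ

ΔH ≈ −1094 kJ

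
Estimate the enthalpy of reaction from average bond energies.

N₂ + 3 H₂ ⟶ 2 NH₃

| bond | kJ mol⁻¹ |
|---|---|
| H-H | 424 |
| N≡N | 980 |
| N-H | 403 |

ΔH ≈ −166 kJ

Bonds broken (reactants):
  H-H: 3 × 424 = 1272
  N≡N: 1 × 980 = 980
  Σ(broken) = 2252 kJ
Bonds formed (products):
  N-H: 6 × 403 = 2418
  Σ(formed) = 2418 kJ
ΔH = Σ(broken) − Σ(formed) = 2252 − 2418 = −166 kJ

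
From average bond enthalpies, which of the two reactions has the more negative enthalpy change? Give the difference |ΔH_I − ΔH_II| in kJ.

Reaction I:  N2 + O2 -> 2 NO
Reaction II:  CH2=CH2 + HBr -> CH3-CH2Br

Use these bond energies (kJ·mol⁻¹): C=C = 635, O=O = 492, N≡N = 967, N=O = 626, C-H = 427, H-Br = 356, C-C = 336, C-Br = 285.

Reaction I:
  Bonds broken (reactants):
    N≡N: 1 × 967 = 967
    O=O: 1 × 492 = 492
    Σ(broken) = 1459 kJ
  Bonds formed (products):
    N=O: 2 × 626 = 1252
    Σ(formed) = 1252 kJ
  ΔH_I = 1459 − 1252 = +207 kJ
Reaction II:
  Bonds broken (reactants):
    C-H: 4 × 427 = 1708
    C=C: 1 × 635 = 635
    H-Br: 1 × 356 = 356
    Σ(broken) = 2699 kJ
  Bonds formed (products):
    C-Br: 1 × 285 = 285
    C-C: 1 × 336 = 336
    C-H: 5 × 427 = 2135
    Σ(formed) = 2756 kJ
  ΔH_II = 2699 − 2756 = −57 kJ
ΔH_I − ΔH_II = +264 kJ, so reaction II has the more negative ΔH; |ΔH_I − ΔH_II| = 264 kJ.

Reaction II, by 264 kJ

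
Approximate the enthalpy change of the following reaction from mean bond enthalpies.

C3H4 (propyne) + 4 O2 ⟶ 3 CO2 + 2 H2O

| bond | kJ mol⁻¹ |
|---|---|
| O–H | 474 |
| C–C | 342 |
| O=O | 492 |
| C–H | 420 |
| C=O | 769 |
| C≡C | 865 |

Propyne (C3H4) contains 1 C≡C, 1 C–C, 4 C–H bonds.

Bonds broken (reactants):
  C≡C: 1 × 865 = 865
  C–C: 1 × 342 = 342
  C–H: 4 × 420 = 1680
  O=O: 4 × 492 = 1968
  Σ(broken) = 4855 kJ
Bonds formed (products):
  C=O: 6 × 769 = 4614
  O–H: 4 × 474 = 1896
  Σ(formed) = 6510 kJ
ΔH = Σ(broken) − Σ(formed) = 4855 − 6510 = −1655 kJ

ΔH ≈ −1655 kJ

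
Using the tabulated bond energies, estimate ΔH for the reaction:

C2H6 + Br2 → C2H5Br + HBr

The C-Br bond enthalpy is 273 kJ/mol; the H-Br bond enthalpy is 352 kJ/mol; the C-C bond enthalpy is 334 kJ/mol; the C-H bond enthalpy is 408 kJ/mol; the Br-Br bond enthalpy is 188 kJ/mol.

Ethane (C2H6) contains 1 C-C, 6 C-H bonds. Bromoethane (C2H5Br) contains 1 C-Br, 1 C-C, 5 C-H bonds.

Bonds broken (reactants):
  Br-Br: 1 × 188 = 188
  C-C: 1 × 334 = 334
  C-H: 6 × 408 = 2448
  Σ(broken) = 2970 kJ
Bonds formed (products):
  C-Br: 1 × 273 = 273
  C-C: 1 × 334 = 334
  C-H: 5 × 408 = 2040
  H-Br: 1 × 352 = 352
  Σ(formed) = 2999 kJ
ΔH = Σ(broken) − Σ(formed) = 2970 − 2999 = −29 kJ

ΔH ≈ −29 kJ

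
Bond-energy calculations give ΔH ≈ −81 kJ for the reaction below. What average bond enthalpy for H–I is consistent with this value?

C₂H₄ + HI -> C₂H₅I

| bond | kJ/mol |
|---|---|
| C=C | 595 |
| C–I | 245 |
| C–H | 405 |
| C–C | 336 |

Let D be the H–I bond energy.
Σ(broken) = 4×405 + 1×595 + 1×D = 2215 + D
Σ(formed) = 1×336 + 5×405 + 1×245 = 2606
ΔH = Σ(broken) − Σ(formed) = (2215 + D) − (2606) = −391 + D
Setting this equal to −81 kJ gives D = 310 kJ/mol.

D(H–I) ≈ 310 kJ/mol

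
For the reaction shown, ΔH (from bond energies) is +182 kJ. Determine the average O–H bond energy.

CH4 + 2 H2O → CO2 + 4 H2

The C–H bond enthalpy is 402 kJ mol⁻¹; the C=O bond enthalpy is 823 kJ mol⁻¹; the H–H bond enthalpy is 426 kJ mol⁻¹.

D(O–H) ≈ 481 kJ/mol

Let D be the O–H bond energy.
Σ(broken) = 4×402 + 4×D = 1608 + 4D
Σ(formed) = 2×823 + 4×426 = 3350
ΔH = Σ(broken) − Σ(formed) = (1608 + 4D) − (3350) = −1742 + 4D
Setting this equal to +182 kJ gives 4D = 1924, so D = 481 kJ/mol.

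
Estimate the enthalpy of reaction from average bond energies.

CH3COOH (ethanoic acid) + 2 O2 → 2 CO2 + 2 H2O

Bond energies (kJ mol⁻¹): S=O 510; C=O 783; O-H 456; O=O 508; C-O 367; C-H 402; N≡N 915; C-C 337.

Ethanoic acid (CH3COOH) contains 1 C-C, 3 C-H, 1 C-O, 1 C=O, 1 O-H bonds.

ΔH ≈ −791 kJ

Bonds broken (reactants):
  C-C: 1 × 337 = 337
  C-H: 3 × 402 = 1206
  C-O: 1 × 367 = 367
  C=O: 1 × 783 = 783
  O-H: 1 × 456 = 456
  O=O: 2 × 508 = 1016
  Σ(broken) = 4165 kJ
Bonds formed (products):
  C=O: 4 × 783 = 3132
  O-H: 4 × 456 = 1824
  Σ(formed) = 4956 kJ
ΔH = Σ(broken) − Σ(formed) = 4165 − 4956 = −791 kJ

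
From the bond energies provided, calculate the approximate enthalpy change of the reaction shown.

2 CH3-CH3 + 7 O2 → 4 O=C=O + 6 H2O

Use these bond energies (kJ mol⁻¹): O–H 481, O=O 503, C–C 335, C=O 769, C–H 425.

ΔH ≈ −2633 kJ

Bonds broken (reactants):
  C–C: 2 × 335 = 670
  C–H: 12 × 425 = 5100
  O=O: 7 × 503 = 3521
  Σ(broken) = 9291 kJ
Bonds formed (products):
  C=O: 8 × 769 = 6152
  O–H: 12 × 481 = 5772
  Σ(formed) = 11924 kJ
ΔH = Σ(broken) − Σ(formed) = 9291 − 11924 = −2633 kJ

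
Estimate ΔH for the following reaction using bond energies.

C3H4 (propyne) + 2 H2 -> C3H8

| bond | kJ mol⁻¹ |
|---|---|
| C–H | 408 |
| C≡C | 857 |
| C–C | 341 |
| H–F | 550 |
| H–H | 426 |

Bonds broken (reactants):
  C≡C: 1 × 857 = 857
  C–C: 1 × 341 = 341
  C–H: 4 × 408 = 1632
  H–H: 2 × 426 = 852
  Σ(broken) = 3682 kJ
Bonds formed (products):
  C–C: 2 × 341 = 682
  C–H: 8 × 408 = 3264
  Σ(formed) = 3946 kJ
ΔH = Σ(broken) − Σ(formed) = 3682 − 3946 = −264 kJ

ΔH ≈ −264 kJ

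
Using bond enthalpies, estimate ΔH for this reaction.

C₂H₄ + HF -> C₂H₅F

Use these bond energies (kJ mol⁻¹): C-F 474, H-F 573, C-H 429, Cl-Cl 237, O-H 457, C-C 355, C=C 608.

Bonds broken (reactants):
  C-H: 4 × 429 = 1716
  C=C: 1 × 608 = 608
  H-F: 1 × 573 = 573
  Σ(broken) = 2897 kJ
Bonds formed (products):
  C-C: 1 × 355 = 355
  C-F: 1 × 474 = 474
  C-H: 5 × 429 = 2145
  Σ(formed) = 2974 kJ
ΔH = Σ(broken) − Σ(formed) = 2897 − 2974 = −77 kJ

ΔH ≈ −77 kJ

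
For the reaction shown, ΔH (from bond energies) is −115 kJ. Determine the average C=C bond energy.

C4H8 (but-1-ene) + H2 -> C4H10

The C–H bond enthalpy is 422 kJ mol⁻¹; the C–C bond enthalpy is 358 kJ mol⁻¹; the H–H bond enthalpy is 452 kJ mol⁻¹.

D(C=C) ≈ 635 kJ/mol

Let D be the C=C bond energy.
Σ(broken) = 2×358 + 8×422 + 1×D + 1×452 = 4544 + D
Σ(formed) = 3×358 + 10×422 = 5294
ΔH = Σ(broken) − Σ(formed) = (4544 + D) − (5294) = −750 + D
Setting this equal to −115 kJ gives D = 635 kJ/mol.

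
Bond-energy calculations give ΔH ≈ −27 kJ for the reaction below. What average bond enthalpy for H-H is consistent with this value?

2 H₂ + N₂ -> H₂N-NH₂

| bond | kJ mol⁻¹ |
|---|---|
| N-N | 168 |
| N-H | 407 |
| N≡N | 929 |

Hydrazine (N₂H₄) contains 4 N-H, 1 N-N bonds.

D(H-H) ≈ 420 kJ/mol

Let D be the H-H bond energy.
Σ(broken) = 2×D + 1×929 = 929 + 2D
Σ(formed) = 4×407 + 1×168 = 1796
ΔH = Σ(broken) − Σ(formed) = (929 + 2D) − (1796) = −867 + 2D
Setting this equal to −27 kJ gives 2D = 840, so D = 420 kJ/mol.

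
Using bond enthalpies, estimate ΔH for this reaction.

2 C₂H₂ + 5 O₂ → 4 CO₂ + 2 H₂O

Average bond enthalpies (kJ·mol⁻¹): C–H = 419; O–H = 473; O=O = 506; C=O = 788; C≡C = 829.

ΔH ≈ −2332 kJ

Bonds broken (reactants):
  C≡C: 2 × 829 = 1658
  C–H: 4 × 419 = 1676
  O=O: 5 × 506 = 2530
  Σ(broken) = 5864 kJ
Bonds formed (products):
  C=O: 8 × 788 = 6304
  O–H: 4 × 473 = 1892
  Σ(formed) = 8196 kJ
ΔH = Σ(broken) − Σ(formed) = 5864 − 8196 = −2332 kJ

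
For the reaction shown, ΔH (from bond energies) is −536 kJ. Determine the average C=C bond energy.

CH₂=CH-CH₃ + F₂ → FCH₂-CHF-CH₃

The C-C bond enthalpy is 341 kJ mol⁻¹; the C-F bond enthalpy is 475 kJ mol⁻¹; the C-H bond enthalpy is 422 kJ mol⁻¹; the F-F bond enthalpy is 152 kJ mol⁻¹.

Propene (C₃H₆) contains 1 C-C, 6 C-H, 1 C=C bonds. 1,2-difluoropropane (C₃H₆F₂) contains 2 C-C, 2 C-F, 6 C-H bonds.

D(C=C) ≈ 603 kJ/mol

Let D be the C=C bond energy.
Σ(broken) = 1×341 + 6×422 + 1×D + 1×152 = 3025 + D
Σ(formed) = 2×341 + 2×475 + 6×422 = 4164
ΔH = Σ(broken) − Σ(formed) = (3025 + D) − (4164) = −1139 + D
Setting this equal to −536 kJ gives D = 603 kJ/mol.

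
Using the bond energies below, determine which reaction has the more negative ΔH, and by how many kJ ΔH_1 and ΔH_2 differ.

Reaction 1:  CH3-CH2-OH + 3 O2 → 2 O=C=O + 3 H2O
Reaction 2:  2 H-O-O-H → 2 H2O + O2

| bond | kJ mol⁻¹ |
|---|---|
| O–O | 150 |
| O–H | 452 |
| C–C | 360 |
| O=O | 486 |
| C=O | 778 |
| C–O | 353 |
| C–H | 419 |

Reaction 1, by 920 kJ

Reaction 1:
  Bonds broken (reactants):
    C–C: 1 × 360 = 360
    C–H: 5 × 419 = 2095
    C–O: 1 × 353 = 353
    O–H: 1 × 452 = 452
    O=O: 3 × 486 = 1458
    Σ(broken) = 4718 kJ
  Bonds formed (products):
    C=O: 4 × 778 = 3112
    O–H: 6 × 452 = 2712
    Σ(formed) = 5824 kJ
  ΔH_1 = 4718 − 5824 = −1106 kJ
Reaction 2:
  Bonds broken (reactants):
    O–H: 4 × 452 = 1808
    O–O: 2 × 150 = 300
    Σ(broken) = 2108 kJ
  Bonds formed (products):
    O–H: 4 × 452 = 1808
    O=O: 1 × 486 = 486
    Σ(formed) = 2294 kJ
  ΔH_2 = 2108 − 2294 = −186 kJ
ΔH_1 − ΔH_2 = −920 kJ, so reaction 1 has the more negative ΔH; |ΔH_1 − ΔH_2| = 920 kJ.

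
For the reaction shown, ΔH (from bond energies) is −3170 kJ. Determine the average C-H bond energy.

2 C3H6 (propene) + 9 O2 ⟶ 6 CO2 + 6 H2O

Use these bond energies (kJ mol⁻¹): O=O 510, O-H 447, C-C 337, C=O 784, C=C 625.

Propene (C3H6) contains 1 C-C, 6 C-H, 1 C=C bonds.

D(C-H) ≈ 424 kJ/mol

Let D be the C-H bond energy.
Σ(broken) = 2×337 + 12×D + 2×625 + 9×510 = 6514 + 12D
Σ(formed) = 12×784 + 12×447 = 14772
ΔH = Σ(broken) − Σ(formed) = (6514 + 12D) − (14772) = −8258 + 12D
Setting this equal to −3170 kJ gives 12D = 5088, so D = 424 kJ/mol.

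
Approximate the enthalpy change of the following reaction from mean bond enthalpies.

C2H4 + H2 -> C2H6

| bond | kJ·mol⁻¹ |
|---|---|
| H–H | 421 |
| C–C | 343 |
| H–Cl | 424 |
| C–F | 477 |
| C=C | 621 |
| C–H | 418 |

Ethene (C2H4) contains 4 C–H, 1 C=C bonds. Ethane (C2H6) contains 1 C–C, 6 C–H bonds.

ΔH ≈ −137 kJ

Bonds broken (reactants):
  C–H: 4 × 418 = 1672
  C=C: 1 × 621 = 621
  H–H: 1 × 421 = 421
  Σ(broken) = 2714 kJ
Bonds formed (products):
  C–C: 1 × 343 = 343
  C–H: 6 × 418 = 2508
  Σ(formed) = 2851 kJ
ΔH = Σ(broken) − Σ(formed) = 2714 − 2851 = −137 kJ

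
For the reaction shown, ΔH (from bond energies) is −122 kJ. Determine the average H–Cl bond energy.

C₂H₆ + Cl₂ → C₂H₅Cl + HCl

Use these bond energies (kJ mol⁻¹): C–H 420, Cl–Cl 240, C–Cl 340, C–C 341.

D(H–Cl) ≈ 442 kJ/mol

Let D be the H–Cl bond energy.
Σ(broken) = 1×341 + 6×420 + 1×240 = 3101
Σ(formed) = 1×341 + 1×340 + 5×420 + 1×D = 2781 + D
ΔH = Σ(broken) − Σ(formed) = (3101) − (2781 + D) = +320 − D
Setting this equal to −122 kJ gives D = 442 kJ/mol.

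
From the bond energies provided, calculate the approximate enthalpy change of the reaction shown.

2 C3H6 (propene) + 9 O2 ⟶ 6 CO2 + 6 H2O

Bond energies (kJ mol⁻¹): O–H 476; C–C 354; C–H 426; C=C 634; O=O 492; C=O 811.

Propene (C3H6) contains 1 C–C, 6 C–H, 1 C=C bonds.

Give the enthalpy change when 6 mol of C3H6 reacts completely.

Bonds broken (reactants):
  C–C: 2 × 354 = 708
  C–H: 12 × 426 = 5112
  C=C: 2 × 634 = 1268
  O=O: 9 × 492 = 4428
  Σ(broken) = 11516 kJ
Bonds formed (products):
  C=O: 12 × 811 = 9732
  O–H: 12 × 476 = 5712
  Σ(formed) = 15444 kJ
ΔH = Σ(broken) − Σ(formed) = 11516 − 15444 = −3928 kJ
For 3× the reaction as written: 3 × (−3928) = −11784 kJ

ΔH = −11784 kJ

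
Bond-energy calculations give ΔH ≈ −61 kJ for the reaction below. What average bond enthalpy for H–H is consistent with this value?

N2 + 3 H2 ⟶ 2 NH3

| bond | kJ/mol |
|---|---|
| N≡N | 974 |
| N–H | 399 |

D(H–H) ≈ 453 kJ/mol

Let D be the H–H bond energy.
Σ(broken) = 3×D + 1×974 = 974 + 3D
Σ(formed) = 6×399 = 2394
ΔH = Σ(broken) − Σ(formed) = (974 + 3D) − (2394) = −1420 + 3D
Setting this equal to −61 kJ gives 3D = 1359, so D = 453 kJ/mol.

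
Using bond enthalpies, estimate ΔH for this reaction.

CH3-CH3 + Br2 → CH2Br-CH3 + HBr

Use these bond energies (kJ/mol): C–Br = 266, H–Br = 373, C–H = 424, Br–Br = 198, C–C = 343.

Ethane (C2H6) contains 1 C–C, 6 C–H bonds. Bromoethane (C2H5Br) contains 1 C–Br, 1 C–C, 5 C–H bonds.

Bonds broken (reactants):
  Br–Br: 1 × 198 = 198
  C–C: 1 × 343 = 343
  C–H: 6 × 424 = 2544
  Σ(broken) = 3085 kJ
Bonds formed (products):
  C–Br: 1 × 266 = 266
  C–C: 1 × 343 = 343
  C–H: 5 × 424 = 2120
  H–Br: 1 × 373 = 373
  Σ(formed) = 3102 kJ
ΔH = Σ(broken) − Σ(formed) = 3085 − 3102 = −17 kJ

ΔH ≈ −17 kJ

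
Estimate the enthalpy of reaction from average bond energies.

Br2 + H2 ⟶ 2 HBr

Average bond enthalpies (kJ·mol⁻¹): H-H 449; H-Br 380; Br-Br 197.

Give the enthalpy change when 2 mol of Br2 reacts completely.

Bonds broken (reactants):
  Br-Br: 1 × 197 = 197
  H-H: 1 × 449 = 449
  Σ(broken) = 646 kJ
Bonds formed (products):
  H-Br: 2 × 380 = 760
  Σ(formed) = 760 kJ
ΔH = Σ(broken) − Σ(formed) = 646 − 760 = −114 kJ
For 2× the reaction as written: 2 × (−114) = −228 kJ

ΔH = −228 kJ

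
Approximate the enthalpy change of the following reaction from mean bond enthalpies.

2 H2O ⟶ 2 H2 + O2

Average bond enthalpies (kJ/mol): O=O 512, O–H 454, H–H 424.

ΔH ≈ +456 kJ

Bonds broken (reactants):
  O–H: 4 × 454 = 1816
  Σ(broken) = 1816 kJ
Bonds formed (products):
  H–H: 2 × 424 = 848
  O=O: 1 × 512 = 512
  Σ(formed) = 1360 kJ
ΔH = Σ(broken) − Σ(formed) = 1816 − 1360 = +456 kJ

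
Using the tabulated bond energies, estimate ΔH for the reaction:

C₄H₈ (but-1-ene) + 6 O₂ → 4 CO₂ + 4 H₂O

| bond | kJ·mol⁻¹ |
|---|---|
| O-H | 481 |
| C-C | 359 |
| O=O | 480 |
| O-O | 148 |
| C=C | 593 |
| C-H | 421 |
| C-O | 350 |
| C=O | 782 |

ΔH ≈ −2545 kJ

Bonds broken (reactants):
  C-C: 2 × 359 = 718
  C-H: 8 × 421 = 3368
  C=C: 1 × 593 = 593
  O=O: 6 × 480 = 2880
  Σ(broken) = 7559 kJ
Bonds formed (products):
  C=O: 8 × 782 = 6256
  O-H: 8 × 481 = 3848
  Σ(formed) = 10104 kJ
ΔH = Σ(broken) − Σ(formed) = 7559 − 10104 = −2545 kJ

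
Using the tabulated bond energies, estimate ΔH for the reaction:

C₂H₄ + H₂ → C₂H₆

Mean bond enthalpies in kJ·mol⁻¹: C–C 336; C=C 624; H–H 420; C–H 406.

ΔH ≈ −104 kJ

Bonds broken (reactants):
  C–H: 4 × 406 = 1624
  C=C: 1 × 624 = 624
  H–H: 1 × 420 = 420
  Σ(broken) = 2668 kJ
Bonds formed (products):
  C–C: 1 × 336 = 336
  C–H: 6 × 406 = 2436
  Σ(formed) = 2772 kJ
ΔH = Σ(broken) − Σ(formed) = 2668 − 2772 = −104 kJ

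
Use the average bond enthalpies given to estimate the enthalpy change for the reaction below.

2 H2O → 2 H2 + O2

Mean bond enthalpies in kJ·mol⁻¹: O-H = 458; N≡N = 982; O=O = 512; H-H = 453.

ΔH ≈ +414 kJ

Bonds broken (reactants):
  O-H: 4 × 458 = 1832
  Σ(broken) = 1832 kJ
Bonds formed (products):
  H-H: 2 × 453 = 906
  O=O: 1 × 512 = 512
  Σ(formed) = 1418 kJ
ΔH = Σ(broken) − Σ(formed) = 1832 − 1418 = +414 kJ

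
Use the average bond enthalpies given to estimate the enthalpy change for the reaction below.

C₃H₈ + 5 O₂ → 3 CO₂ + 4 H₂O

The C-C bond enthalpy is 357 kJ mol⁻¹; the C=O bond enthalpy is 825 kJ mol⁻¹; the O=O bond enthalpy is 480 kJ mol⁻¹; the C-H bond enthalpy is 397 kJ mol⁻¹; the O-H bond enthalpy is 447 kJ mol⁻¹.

Bonds broken (reactants):
  C-C: 2 × 357 = 714
  C-H: 8 × 397 = 3176
  O=O: 5 × 480 = 2400
  Σ(broken) = 6290 kJ
Bonds formed (products):
  C=O: 6 × 825 = 4950
  O-H: 8 × 447 = 3576
  Σ(formed) = 8526 kJ
ΔH = Σ(broken) − Σ(formed) = 6290 − 8526 = −2236 kJ

ΔH ≈ −2236 kJ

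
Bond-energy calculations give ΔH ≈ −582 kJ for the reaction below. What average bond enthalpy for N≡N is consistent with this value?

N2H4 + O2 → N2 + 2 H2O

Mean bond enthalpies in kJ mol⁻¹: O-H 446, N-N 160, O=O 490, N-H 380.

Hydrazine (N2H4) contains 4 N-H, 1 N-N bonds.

Let D be the N≡N bond energy.
Σ(broken) = 4×380 + 1×160 + 1×490 = 2170
Σ(formed) = 1×D + 4×446 = 1784 + D
ΔH = Σ(broken) − Σ(formed) = (2170) − (1784 + D) = +386 − D
Setting this equal to −582 kJ gives D = 968 kJ/mol.

D(N≡N) ≈ 968 kJ/mol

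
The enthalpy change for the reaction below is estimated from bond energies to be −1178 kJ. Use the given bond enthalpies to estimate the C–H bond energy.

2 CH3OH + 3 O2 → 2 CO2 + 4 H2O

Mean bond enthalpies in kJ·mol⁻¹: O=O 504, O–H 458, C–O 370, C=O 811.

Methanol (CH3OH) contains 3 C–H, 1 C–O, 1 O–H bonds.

D(C–H) ≈ 427 kJ/mol

Let D be the C–H bond energy.
Σ(broken) = 6×D + 2×370 + 2×458 + 3×504 = 3168 + 6D
Σ(formed) = 4×811 + 8×458 = 6908
ΔH = Σ(broken) − Σ(formed) = (3168 + 6D) − (6908) = −3740 + 6D
Setting this equal to −1178 kJ gives 6D = 2562, so D = 427 kJ/mol.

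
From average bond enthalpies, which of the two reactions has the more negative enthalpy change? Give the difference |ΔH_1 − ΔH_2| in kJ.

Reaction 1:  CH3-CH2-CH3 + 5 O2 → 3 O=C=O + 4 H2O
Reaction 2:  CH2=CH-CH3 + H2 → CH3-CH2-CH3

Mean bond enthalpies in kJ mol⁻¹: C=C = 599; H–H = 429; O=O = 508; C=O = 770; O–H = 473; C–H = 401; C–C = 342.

Reaction 1:
  Bonds broken (reactants):
    C–C: 2 × 342 = 684
    C–H: 8 × 401 = 3208
    O=O: 5 × 508 = 2540
    Σ(broken) = 6432 kJ
  Bonds formed (products):
    C=O: 6 × 770 = 4620
    O–H: 8 × 473 = 3784
    Σ(formed) = 8404 kJ
  ΔH_1 = 6432 − 8404 = −1972 kJ
Reaction 2:
  Bonds broken (reactants):
    C–C: 1 × 342 = 342
    C–H: 6 × 401 = 2406
    C=C: 1 × 599 = 599
    H–H: 1 × 429 = 429
    Σ(broken) = 3776 kJ
  Bonds formed (products):
    C–C: 2 × 342 = 684
    C–H: 8 × 401 = 3208
    Σ(formed) = 3892 kJ
  ΔH_2 = 3776 − 3892 = −116 kJ
ΔH_1 − ΔH_2 = −1856 kJ, so reaction 1 has the more negative ΔH; |ΔH_1 − ΔH_2| = 1856 kJ.

Reaction 1, by 1856 kJ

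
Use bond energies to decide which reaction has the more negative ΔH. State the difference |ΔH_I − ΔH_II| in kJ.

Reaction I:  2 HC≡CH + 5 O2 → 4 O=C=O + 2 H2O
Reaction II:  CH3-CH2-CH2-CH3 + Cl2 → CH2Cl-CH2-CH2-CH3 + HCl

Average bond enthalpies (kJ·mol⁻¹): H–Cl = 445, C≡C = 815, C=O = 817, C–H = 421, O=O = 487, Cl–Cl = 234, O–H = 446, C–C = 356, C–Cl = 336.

Reaction I:
  Bonds broken (reactants):
    C≡C: 2 × 815 = 1630
    C–H: 4 × 421 = 1684
    O=O: 5 × 487 = 2435
    Σ(broken) = 5749 kJ
  Bonds formed (products):
    C=O: 8 × 817 = 6536
    O–H: 4 × 446 = 1784
    Σ(formed) = 8320 kJ
  ΔH_I = 5749 − 8320 = −2571 kJ
Reaction II:
  Bonds broken (reactants):
    C–C: 3 × 356 = 1068
    C–H: 10 × 421 = 4210
    Cl–Cl: 1 × 234 = 234
    Σ(broken) = 5512 kJ
  Bonds formed (products):
    C–C: 3 × 356 = 1068
    C–Cl: 1 × 336 = 336
    C–H: 9 × 421 = 3789
    H–Cl: 1 × 445 = 445
    Σ(formed) = 5638 kJ
  ΔH_II = 5512 − 5638 = −126 kJ
ΔH_I − ΔH_II = −2445 kJ, so reaction I has the more negative ΔH; |ΔH_I − ΔH_II| = 2445 kJ.

Reaction I, by 2445 kJ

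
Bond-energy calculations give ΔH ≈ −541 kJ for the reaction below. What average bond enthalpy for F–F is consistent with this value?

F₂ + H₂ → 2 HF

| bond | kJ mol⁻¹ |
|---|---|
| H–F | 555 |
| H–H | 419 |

Let D be the F–F bond energy.
Σ(broken) = 1×D + 1×419 = 419 + D
Σ(formed) = 2×555 = 1110
ΔH = Σ(broken) − Σ(formed) = (419 + D) − (1110) = −691 + D
Setting this equal to −541 kJ gives D = 150 kJ/mol.

D(F–F) ≈ 150 kJ/mol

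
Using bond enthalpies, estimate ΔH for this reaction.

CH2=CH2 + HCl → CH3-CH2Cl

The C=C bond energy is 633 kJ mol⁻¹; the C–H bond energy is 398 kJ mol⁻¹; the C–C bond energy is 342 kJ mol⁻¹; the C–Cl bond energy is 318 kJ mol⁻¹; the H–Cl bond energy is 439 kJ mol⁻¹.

ΔH ≈ +14 kJ

Bonds broken (reactants):
  C–H: 4 × 398 = 1592
  C=C: 1 × 633 = 633
  H–Cl: 1 × 439 = 439
  Σ(broken) = 2664 kJ
Bonds formed (products):
  C–C: 1 × 342 = 342
  C–Cl: 1 × 318 = 318
  C–H: 5 × 398 = 1990
  Σ(formed) = 2650 kJ
ΔH = Σ(broken) − Σ(formed) = 2664 − 2650 = +14 kJ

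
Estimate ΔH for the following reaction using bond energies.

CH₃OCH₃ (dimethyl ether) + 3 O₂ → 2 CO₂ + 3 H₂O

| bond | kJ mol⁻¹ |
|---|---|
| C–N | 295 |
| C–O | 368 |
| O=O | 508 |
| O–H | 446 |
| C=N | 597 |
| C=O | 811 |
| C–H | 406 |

Bonds broken (reactants):
  C–H: 6 × 406 = 2436
  C–O: 2 × 368 = 736
  O=O: 3 × 508 = 1524
  Σ(broken) = 4696 kJ
Bonds formed (products):
  C=O: 4 × 811 = 3244
  O–H: 6 × 446 = 2676
  Σ(formed) = 5920 kJ
ΔH = Σ(broken) − Σ(formed) = 4696 − 5920 = −1224 kJ

ΔH ≈ −1224 kJ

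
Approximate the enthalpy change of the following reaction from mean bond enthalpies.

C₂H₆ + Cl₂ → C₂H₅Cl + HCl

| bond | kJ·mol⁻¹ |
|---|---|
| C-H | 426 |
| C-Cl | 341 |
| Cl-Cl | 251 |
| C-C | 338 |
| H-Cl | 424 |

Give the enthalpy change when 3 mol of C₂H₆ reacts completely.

ΔH = −264 kJ

Bonds broken (reactants):
  C-C: 1 × 338 = 338
  C-H: 6 × 426 = 2556
  Cl-Cl: 1 × 251 = 251
  Σ(broken) = 3145 kJ
Bonds formed (products):
  C-C: 1 × 338 = 338
  C-Cl: 1 × 341 = 341
  C-H: 5 × 426 = 2130
  H-Cl: 1 × 424 = 424
  Σ(formed) = 3233 kJ
ΔH = Σ(broken) − Σ(formed) = 3145 − 3233 = −88 kJ
For 3× the reaction as written: 3 × (−88) = −264 kJ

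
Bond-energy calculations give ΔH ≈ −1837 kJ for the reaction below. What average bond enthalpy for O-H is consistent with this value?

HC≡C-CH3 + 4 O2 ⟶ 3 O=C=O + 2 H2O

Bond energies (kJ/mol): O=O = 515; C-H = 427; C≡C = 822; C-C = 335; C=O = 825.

D(O-H) ≈ 453 kJ/mol

Let D be the O-H bond energy.
Σ(broken) = 1×822 + 1×335 + 4×427 + 4×515 = 4925
Σ(formed) = 6×825 + 4×D = 4950 + 4D
ΔH = Σ(broken) − Σ(formed) = (4925) − (4950 + 4D) = −25 − 4D
Setting this equal to −1837 kJ gives 4D = 1812, so D = 453 kJ/mol.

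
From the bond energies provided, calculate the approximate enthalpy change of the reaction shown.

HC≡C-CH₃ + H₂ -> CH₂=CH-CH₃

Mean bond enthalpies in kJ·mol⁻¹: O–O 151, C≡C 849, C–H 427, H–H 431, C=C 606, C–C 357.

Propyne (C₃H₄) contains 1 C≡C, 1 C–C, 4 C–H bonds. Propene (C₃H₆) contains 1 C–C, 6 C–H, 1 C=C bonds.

Bonds broken (reactants):
  C≡C: 1 × 849 = 849
  C–C: 1 × 357 = 357
  C–H: 4 × 427 = 1708
  H–H: 1 × 431 = 431
  Σ(broken) = 3345 kJ
Bonds formed (products):
  C–C: 1 × 357 = 357
  C–H: 6 × 427 = 2562
  C=C: 1 × 606 = 606
  Σ(formed) = 3525 kJ
ΔH = Σ(broken) − Σ(formed) = 3345 − 3525 = −180 kJ

ΔH ≈ −180 kJ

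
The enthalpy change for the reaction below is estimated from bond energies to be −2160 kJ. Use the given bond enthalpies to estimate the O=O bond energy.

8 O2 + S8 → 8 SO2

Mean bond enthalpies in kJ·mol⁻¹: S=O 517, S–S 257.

Let D be the O=O bond energy.
Σ(broken) = 8×D + 8×257 = 2056 + 8D
Σ(formed) = 16×517 = 8272
ΔH = Σ(broken) − Σ(formed) = (2056 + 8D) − (8272) = −6216 + 8D
Setting this equal to −2160 kJ gives 8D = 4056, so D = 507 kJ/mol.

D(O=O) ≈ 507 kJ/mol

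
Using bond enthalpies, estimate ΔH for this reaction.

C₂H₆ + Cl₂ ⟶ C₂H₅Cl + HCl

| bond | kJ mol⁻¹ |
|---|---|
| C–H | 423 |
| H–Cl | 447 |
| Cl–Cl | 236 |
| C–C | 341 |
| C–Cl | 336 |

ΔH ≈ −124 kJ

Bonds broken (reactants):
  C–C: 1 × 341 = 341
  C–H: 6 × 423 = 2538
  Cl–Cl: 1 × 236 = 236
  Σ(broken) = 3115 kJ
Bonds formed (products):
  C–C: 1 × 341 = 341
  C–Cl: 1 × 336 = 336
  C–H: 5 × 423 = 2115
  H–Cl: 1 × 447 = 447
  Σ(formed) = 3239 kJ
ΔH = Σ(broken) − Σ(formed) = 3115 − 3239 = −124 kJ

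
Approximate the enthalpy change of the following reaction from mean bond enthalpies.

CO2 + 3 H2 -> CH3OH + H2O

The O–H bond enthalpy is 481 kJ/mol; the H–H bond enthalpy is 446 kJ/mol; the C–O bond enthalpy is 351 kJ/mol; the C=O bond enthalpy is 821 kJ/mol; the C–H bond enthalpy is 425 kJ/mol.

Bonds broken (reactants):
  C=O: 2 × 821 = 1642
  H–H: 3 × 446 = 1338
  Σ(broken) = 2980 kJ
Bonds formed (products):
  C–H: 3 × 425 = 1275
  C–O: 1 × 351 = 351
  O–H: 3 × 481 = 1443
  Σ(formed) = 3069 kJ
ΔH = Σ(broken) − Σ(formed) = 2980 − 3069 = −89 kJ

ΔH ≈ −89 kJ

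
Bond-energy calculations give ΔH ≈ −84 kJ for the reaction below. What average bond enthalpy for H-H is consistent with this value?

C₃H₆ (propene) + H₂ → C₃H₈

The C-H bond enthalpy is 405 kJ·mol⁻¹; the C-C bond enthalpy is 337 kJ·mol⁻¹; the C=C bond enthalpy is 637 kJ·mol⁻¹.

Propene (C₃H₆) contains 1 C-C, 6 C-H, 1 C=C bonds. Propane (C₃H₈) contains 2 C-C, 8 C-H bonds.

D(H-H) ≈ 426 kJ/mol

Let D be the H-H bond energy.
Σ(broken) = 1×337 + 6×405 + 1×637 + 1×D = 3404 + D
Σ(formed) = 2×337 + 8×405 = 3914
ΔH = Σ(broken) − Σ(formed) = (3404 + D) − (3914) = −510 + D
Setting this equal to −84 kJ gives D = 426 kJ/mol.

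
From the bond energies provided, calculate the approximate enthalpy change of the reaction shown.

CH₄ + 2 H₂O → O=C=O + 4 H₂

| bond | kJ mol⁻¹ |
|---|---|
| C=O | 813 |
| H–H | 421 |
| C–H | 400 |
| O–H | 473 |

Bonds broken (reactants):
  C–H: 4 × 400 = 1600
  O–H: 4 × 473 = 1892
  Σ(broken) = 3492 kJ
Bonds formed (products):
  C=O: 2 × 813 = 1626
  H–H: 4 × 421 = 1684
  Σ(formed) = 3310 kJ
ΔH = Σ(broken) − Σ(formed) = 3492 − 3310 = +182 kJ

ΔH ≈ +182 kJ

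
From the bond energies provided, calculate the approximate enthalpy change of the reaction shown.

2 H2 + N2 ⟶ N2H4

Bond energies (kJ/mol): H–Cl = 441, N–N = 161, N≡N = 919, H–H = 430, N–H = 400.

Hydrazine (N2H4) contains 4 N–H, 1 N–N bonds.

Bonds broken (reactants):
  H–H: 2 × 430 = 860
  N≡N: 1 × 919 = 919
  Σ(broken) = 1779 kJ
Bonds formed (products):
  N–H: 4 × 400 = 1600
  N–N: 1 × 161 = 161
  Σ(formed) = 1761 kJ
ΔH = Σ(broken) − Σ(formed) = 1779 − 1761 = +18 kJ

ΔH ≈ +18 kJ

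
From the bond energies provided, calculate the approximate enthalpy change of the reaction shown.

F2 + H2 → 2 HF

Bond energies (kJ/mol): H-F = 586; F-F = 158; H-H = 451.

Bonds broken (reactants):
  F-F: 1 × 158 = 158
  H-H: 1 × 451 = 451
  Σ(broken) = 609 kJ
Bonds formed (products):
  H-F: 2 × 586 = 1172
  Σ(formed) = 1172 kJ
ΔH = Σ(broken) − Σ(formed) = 609 − 1172 = −563 kJ

ΔH ≈ −563 kJ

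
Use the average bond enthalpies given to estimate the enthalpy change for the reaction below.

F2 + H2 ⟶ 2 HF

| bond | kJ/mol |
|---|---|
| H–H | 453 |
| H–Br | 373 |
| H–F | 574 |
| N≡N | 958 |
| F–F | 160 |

ΔH ≈ −535 kJ

Bonds broken (reactants):
  F–F: 1 × 160 = 160
  H–H: 1 × 453 = 453
  Σ(broken) = 613 kJ
Bonds formed (products):
  H–F: 2 × 574 = 1148
  Σ(formed) = 1148 kJ
ΔH = Σ(broken) − Σ(formed) = 613 − 1148 = −535 kJ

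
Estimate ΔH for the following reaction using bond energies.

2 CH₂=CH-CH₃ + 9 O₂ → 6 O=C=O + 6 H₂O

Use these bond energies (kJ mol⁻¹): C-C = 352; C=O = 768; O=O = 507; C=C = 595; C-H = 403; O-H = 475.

Bonds broken (reactants):
  C-C: 2 × 352 = 704
  C-H: 12 × 403 = 4836
  C=C: 2 × 595 = 1190
  O=O: 9 × 507 = 4563
  Σ(broken) = 11293 kJ
Bonds formed (products):
  C=O: 12 × 768 = 9216
  O-H: 12 × 475 = 5700
  Σ(formed) = 14916 kJ
ΔH = Σ(broken) − Σ(formed) = 11293 − 14916 = −3623 kJ

ΔH ≈ −3623 kJ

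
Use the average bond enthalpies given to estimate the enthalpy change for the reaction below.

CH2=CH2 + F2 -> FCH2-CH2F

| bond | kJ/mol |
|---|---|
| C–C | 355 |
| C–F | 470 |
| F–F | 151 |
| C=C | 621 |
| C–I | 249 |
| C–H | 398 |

Bonds broken (reactants):
  C–H: 4 × 398 = 1592
  C=C: 1 × 621 = 621
  F–F: 1 × 151 = 151
  Σ(broken) = 2364 kJ
Bonds formed (products):
  C–C: 1 × 355 = 355
  C–F: 2 × 470 = 940
  C–H: 4 × 398 = 1592
  Σ(formed) = 2887 kJ
ΔH = Σ(broken) − Σ(formed) = 2364 − 2887 = −523 kJ

ΔH ≈ −523 kJ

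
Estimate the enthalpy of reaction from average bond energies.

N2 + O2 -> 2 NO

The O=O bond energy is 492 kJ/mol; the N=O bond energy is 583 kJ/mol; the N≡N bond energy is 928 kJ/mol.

Bonds broken (reactants):
  N≡N: 1 × 928 = 928
  O=O: 1 × 492 = 492
  Σ(broken) = 1420 kJ
Bonds formed (products):
  N=O: 2 × 583 = 1166
  Σ(formed) = 1166 kJ
ΔH = Σ(broken) − Σ(formed) = 1420 − 1166 = +254 kJ

ΔH ≈ +254 kJ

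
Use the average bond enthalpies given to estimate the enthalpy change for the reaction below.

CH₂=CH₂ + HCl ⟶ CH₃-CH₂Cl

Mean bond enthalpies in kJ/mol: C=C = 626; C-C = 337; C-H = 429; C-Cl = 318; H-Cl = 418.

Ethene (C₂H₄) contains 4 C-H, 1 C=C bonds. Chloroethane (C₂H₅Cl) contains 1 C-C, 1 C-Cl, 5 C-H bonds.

Bonds broken (reactants):
  C-H: 4 × 429 = 1716
  C=C: 1 × 626 = 626
  H-Cl: 1 × 418 = 418
  Σ(broken) = 2760 kJ
Bonds formed (products):
  C-C: 1 × 337 = 337
  C-Cl: 1 × 318 = 318
  C-H: 5 × 429 = 2145
  Σ(formed) = 2800 kJ
ΔH = Σ(broken) − Σ(formed) = 2760 − 2800 = −40 kJ

ΔH ≈ −40 kJ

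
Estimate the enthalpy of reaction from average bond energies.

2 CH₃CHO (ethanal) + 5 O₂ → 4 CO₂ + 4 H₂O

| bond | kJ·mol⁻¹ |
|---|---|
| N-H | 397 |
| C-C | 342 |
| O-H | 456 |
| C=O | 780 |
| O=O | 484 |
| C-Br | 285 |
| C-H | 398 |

Bonds broken (reactants):
  C-C: 2 × 342 = 684
  C-H: 8 × 398 = 3184
  C=O: 2 × 780 = 1560
  O=O: 5 × 484 = 2420
  Σ(broken) = 7848 kJ
Bonds formed (products):
  C=O: 8 × 780 = 6240
  O-H: 8 × 456 = 3648
  Σ(formed) = 9888 kJ
ΔH = Σ(broken) − Σ(formed) = 7848 − 9888 = −2040 kJ

ΔH ≈ −2040 kJ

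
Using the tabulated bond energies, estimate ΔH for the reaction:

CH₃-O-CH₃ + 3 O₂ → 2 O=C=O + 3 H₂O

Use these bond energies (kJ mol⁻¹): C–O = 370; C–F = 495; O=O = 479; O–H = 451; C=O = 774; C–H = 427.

Bonds broken (reactants):
  C–H: 6 × 427 = 2562
  C–O: 2 × 370 = 740
  O=O: 3 × 479 = 1437
  Σ(broken) = 4739 kJ
Bonds formed (products):
  C=O: 4 × 774 = 3096
  O–H: 6 × 451 = 2706
  Σ(formed) = 5802 kJ
ΔH = Σ(broken) − Σ(formed) = 4739 − 5802 = −1063 kJ

ΔH ≈ −1063 kJ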